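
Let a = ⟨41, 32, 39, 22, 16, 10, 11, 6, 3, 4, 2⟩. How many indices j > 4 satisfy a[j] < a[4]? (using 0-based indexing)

The element at index 4 is 16.
Elements after it: 10, 11, 6, 3, 4, 2
Those smaller than 16: 10, 11, 6, 3, 4, 2

6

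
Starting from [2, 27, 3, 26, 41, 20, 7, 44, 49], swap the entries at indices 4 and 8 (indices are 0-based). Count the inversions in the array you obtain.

Positions 4 and 8 hold 41 and 49; after swapping, the array is [2, 27, 3, 26, 49, 20, 7, 44, 41].
Element-by-element contributions:
2 → none → 0
27 → 3, 26, 20, 7 → 4
3 → none → 0
26 → 20, 7 → 2
49 → 20, 7, 44, 41 → 4
20 → 7 → 1
7 → none → 0
44 → 41 → 1
41 → none → 0
Sum: 0 + 4 + 0 + 2 + 4 + 1 + 0 + 1 + 0 = 12

12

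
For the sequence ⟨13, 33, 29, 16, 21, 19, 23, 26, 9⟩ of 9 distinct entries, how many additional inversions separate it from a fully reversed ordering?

16

Maximum inversions for 9 distinct elements is C(9, 2) = 9·8/2 = 36.
Current inversions — for each element, count later smaller elements:
13: 1
33: 7
29: 6
16: 1
21: 2
19: 1
23: 1
26: 1
9: 0
Current total: 1 + 7 + 6 + 1 + 2 + 1 + 1 + 1 + 0 = 20
Shortfall: 36 − 20 = 16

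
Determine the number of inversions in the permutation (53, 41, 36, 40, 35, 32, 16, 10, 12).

Inversions: 34

Sweep left to right; for each value list the smaller values that follow it:
53: 8
41: 7
36: 5
40: 5
35: 4
32: 3
16: 2
10: 0
12: 0
Sum: 8 + 7 + 5 + 5 + 4 + 3 + 2 + 0 + 0 = 34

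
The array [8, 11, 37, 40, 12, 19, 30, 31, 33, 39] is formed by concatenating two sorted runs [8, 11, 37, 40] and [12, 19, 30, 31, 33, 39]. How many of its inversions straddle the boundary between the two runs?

11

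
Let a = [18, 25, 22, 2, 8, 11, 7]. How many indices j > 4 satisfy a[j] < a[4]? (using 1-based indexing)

0

The element at index 4 is 2.
Elements after it: 8, 11, 7
None of them are smaller than 2.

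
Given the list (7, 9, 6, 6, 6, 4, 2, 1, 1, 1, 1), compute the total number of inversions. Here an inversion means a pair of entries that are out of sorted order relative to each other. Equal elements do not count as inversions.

Sweep left to right; for each value list the smaller values that follow it:
7 → 6, 6, 6, 4, 2, 1, 1, 1, 1 → 9
9 → 6, 6, 6, 4, 2, 1, 1, 1, 1 → 9
6 → 4, 2, 1, 1, 1, 1 → 6
6 → 4, 2, 1, 1, 1, 1 → 6
6 → 4, 2, 1, 1, 1, 1 → 6
4 → 2, 1, 1, 1, 1 → 5
2 → 1, 1, 1, 1 → 4
1 → none → 0
1 → none → 0
1 → none → 0
1 → none → 0
Sum: 9 + 9 + 6 + 6 + 6 + 5 + 4 + 0 + 0 + 0 + 0 = 45

45 out-of-order pairs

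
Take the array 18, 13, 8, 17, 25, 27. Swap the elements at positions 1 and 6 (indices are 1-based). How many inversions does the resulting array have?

7 inversions

Positions 1 and 6 hold 18 and 27; after swapping, the array is [27, 13, 8, 17, 25, 18].
Count, for each position, how many later elements it exceeds:
27 → 13, 8, 17, 25, 18 → 5
13 → 8 → 1
8 → none → 0
17 → none → 0
25 → 18 → 1
18 → none → 0
Sum: 5 + 1 + 0 + 0 + 1 + 0 = 7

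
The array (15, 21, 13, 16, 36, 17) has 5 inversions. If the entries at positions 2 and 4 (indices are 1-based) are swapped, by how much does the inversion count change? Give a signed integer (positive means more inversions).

-1

Positions 2 and 4 hold 21 and 16; after swapping, the array is [15, 16, 13, 21, 36, 17].
Element-by-element contributions:
15 → 13 → 1
16 → 13 → 1
13 → none → 0
21 → 17 → 1
36 → 17 → 1
17 → none → 0
Sum: 1 + 1 + 0 + 1 + 1 + 0 = 4
Change: 4 − 5 = -1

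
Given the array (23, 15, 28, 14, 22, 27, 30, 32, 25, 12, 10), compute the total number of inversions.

Element-by-element contributions:
23 → 15, 14, 22, 12, 10 → 5
15 → 14, 12, 10 → 3
28 → 14, 22, 27, 25, 12, 10 → 6
14 → 12, 10 → 2
22 → 12, 10 → 2
27 → 25, 12, 10 → 3
30 → 25, 12, 10 → 3
32 → 25, 12, 10 → 3
25 → 12, 10 → 2
12 → 10 → 1
10 → none → 0
Sum: 5 + 3 + 6 + 2 + 2 + 3 + 3 + 3 + 2 + 1 + 0 = 30

30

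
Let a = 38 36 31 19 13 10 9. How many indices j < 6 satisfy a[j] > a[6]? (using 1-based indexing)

5

The element at index 6 is 10.
Elements before it: 38, 36, 31, 19, 13
Those larger than 10: 38, 36, 31, 19, 13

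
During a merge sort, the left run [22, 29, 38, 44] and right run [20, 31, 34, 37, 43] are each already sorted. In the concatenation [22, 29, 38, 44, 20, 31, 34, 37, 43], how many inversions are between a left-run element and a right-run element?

Count, for every r in R, how many entries of L exceed r:
r = 20: 22, 29, 38, 44 → 4
r = 31: 38, 44 → 2
r = 34: 38, 44 → 2
r = 37: 38, 44 → 2
r = 43: 44 → 1
Cross-inversions: 4 + 2 + 2 + 2 + 1 = 11

11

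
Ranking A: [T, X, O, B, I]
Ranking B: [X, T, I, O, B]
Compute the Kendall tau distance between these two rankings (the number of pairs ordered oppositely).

3 discordant pairs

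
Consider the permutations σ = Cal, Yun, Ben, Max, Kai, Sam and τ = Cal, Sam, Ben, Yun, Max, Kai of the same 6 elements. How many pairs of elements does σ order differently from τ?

Discordant pairs: 5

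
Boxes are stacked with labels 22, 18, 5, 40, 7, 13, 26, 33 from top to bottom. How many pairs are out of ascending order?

11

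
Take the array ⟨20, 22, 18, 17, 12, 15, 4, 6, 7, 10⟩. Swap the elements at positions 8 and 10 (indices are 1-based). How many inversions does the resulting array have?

There are 40 inversions.

Positions 8 and 10 hold 6 and 10; after swapping, the array is [20, 22, 18, 17, 12, 15, 4, 10, 7, 6].
Count, for each position, how many later elements it exceeds:
20 → 18, 17, 12, 15, 4, 10, 7, 6 → 8
22 → 18, 17, 12, 15, 4, 10, 7, 6 → 8
18 → 17, 12, 15, 4, 10, 7, 6 → 7
17 → 12, 15, 4, 10, 7, 6 → 6
12 → 4, 10, 7, 6 → 4
15 → 4, 10, 7, 6 → 4
4 → none → 0
10 → 7, 6 → 2
7 → 6 → 1
6 → none → 0
Sum: 8 + 8 + 7 + 6 + 4 + 4 + 0 + 2 + 1 + 0 = 40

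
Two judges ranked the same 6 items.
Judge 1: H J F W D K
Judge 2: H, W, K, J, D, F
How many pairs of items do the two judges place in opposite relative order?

6

Assign each item its position (1..6) in the first ordering, then rewrite the second ordering as that position sequence:
positions: H→1, J→2, F→3, W→4, D→5, K→6
second ordering as positions: [1, 4, 6, 2, 5, 3]
Discordant pairs = inversions in this position sequence.
1: 0
4: 2, 3 → 2
6: 2, 5, 3 → 3
2: 0
5: 3 → 1
3: 0
Total: 0 + 2 + 3 + 0 + 1 + 0 = 6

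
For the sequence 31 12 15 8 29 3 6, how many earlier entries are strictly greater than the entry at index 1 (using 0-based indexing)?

The element at index 1 is 12.
Elements before it: 31
Those larger than 12: 31

1 such element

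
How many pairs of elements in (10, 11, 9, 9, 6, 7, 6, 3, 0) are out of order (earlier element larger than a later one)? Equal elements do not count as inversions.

32

Sweep left to right; for each value list the smaller values that follow it:
10: 7
11: 7
9: 5
9: 5
6: 2
7: 3
6: 2
3: 1
0: 0
Sum: 7 + 7 + 5 + 5 + 2 + 3 + 2 + 1 + 0 = 32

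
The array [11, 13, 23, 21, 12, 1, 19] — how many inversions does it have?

11

Inversion pairs (indices are 1-based):
(1,6): 11 > 1
(2,5): 13 > 12
(2,6): 13 > 1
(3,4): 23 > 21
(3,5): 23 > 12
(3,6): 23 > 1
(3,7): 23 > 19
(4,5): 21 > 12
(4,6): 21 > 1
(4,7): 21 > 19
(5,6): 12 > 1
That's 11 pairs.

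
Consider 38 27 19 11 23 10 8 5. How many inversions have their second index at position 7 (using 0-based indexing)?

The element at index 7 is 5.
Elements before it: 38, 27, 19, 11, 23, 10, 8
Those larger than 5: 38, 27, 19, 11, 23, 10, 8

7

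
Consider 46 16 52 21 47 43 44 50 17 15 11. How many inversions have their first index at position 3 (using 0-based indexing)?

3 such elements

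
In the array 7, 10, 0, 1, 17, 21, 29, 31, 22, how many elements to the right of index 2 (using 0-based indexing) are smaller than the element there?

The element at index 2 is 0.
Elements after it: 1, 17, 21, 29, 31, 22
None of them are smaller than 0.

0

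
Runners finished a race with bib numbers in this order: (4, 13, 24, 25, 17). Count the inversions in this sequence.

Out-of-order index pairs (0-indexed):
(2,4): 24 > 17
(3,4): 25 > 17
That's 2 pairs.

There are 2 out-of-order pairs.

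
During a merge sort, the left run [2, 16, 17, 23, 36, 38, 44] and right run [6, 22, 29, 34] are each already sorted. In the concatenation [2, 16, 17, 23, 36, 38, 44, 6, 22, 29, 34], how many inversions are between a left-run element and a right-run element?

16

Take each right-half value and tally the left-half values above it:
r = 6: 16, 17, 23, 36, 38, 44 → 6
r = 22: 23, 36, 38, 44 → 4
r = 29: 36, 38, 44 → 3
r = 34: 36, 38, 44 → 3
Cross-inversions: 6 + 4 + 3 + 3 = 16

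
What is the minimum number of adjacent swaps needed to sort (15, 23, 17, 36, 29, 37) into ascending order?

Minimum adjacent swaps = number of inversions (each swap of adjacent out-of-order elements removes one inversion and no swap can remove more).
Count inversions — for each element, later elements that are smaller:
15: none → 0
23: 17 → 1
17: none → 0
36: 29 → 1
29: none → 0
37: none → 0
Total inversions: 0 + 1 + 0 + 1 + 0 + 0 = 2

2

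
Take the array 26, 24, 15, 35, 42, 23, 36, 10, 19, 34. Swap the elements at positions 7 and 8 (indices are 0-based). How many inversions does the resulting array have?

Positions 7 and 8 hold 10 and 19; after swapping, the array is [26, 24, 15, 35, 42, 23, 36, 19, 10, 34].
Element-by-element contributions:
26: 5
24: 4
15: 1
35: 4
42: 5
23: 2
36: 3
19: 1
10: 0
34: 0
Sum: 5 + 4 + 1 + 4 + 5 + 2 + 3 + 1 + 0 + 0 = 25

25 inversions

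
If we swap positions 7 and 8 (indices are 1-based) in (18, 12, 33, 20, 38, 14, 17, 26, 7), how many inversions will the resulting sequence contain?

Positions 7 and 8 hold 17 and 26; after swapping, the array is [18, 12, 33, 20, 38, 14, 26, 17, 7].
For each element, count later entries that are smaller:
18 → 12, 14, 17, 7 → 4
12 → 7 → 1
33 → 20, 14, 26, 17, 7 → 5
20 → 14, 17, 7 → 3
38 → 14, 26, 17, 7 → 4
14 → 7 → 1
26 → 17, 7 → 2
17 → 7 → 1
7 → none → 0
Sum: 4 + 1 + 5 + 3 + 4 + 1 + 2 + 1 + 0 = 21

21 inversions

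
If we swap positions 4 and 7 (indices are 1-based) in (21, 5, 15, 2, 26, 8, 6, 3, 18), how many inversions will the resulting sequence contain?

Positions 4 and 7 hold 2 and 6; after swapping, the array is [21, 5, 15, 6, 26, 8, 2, 3, 18].
Element-by-element contributions:
21: 7
5: 2
15: 4
6: 2
26: 4
8: 2
2: 0
3: 0
18: 0
Sum: 7 + 2 + 4 + 2 + 4 + 2 + 0 + 0 + 0 = 21

21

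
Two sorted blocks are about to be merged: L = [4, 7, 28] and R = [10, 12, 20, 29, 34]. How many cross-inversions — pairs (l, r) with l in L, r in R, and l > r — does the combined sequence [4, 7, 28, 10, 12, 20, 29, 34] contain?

3

For each element r of the right run, count left-run elements greater than r:
r = 10: 28 → 1
r = 12: 28 → 1
r = 20: 28 → 1
r = 29: none → 0
r = 34: none → 0
Cross-inversions: 1 + 1 + 1 + 0 + 0 = 3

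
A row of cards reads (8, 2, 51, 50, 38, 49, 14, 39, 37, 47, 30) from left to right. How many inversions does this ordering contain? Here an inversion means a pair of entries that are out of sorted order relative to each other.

28

Count, for each position, how many later elements it exceeds:
8: 1
2: 0
51: 8
50: 7
38: 3
49: 5
14: 0
39: 2
37: 1
47: 1
30: 0
Sum: 1 + 0 + 8 + 7 + 3 + 5 + 0 + 2 + 1 + 1 + 0 = 28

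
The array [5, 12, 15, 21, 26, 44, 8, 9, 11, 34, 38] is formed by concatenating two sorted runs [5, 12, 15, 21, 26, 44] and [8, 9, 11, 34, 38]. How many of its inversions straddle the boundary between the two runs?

Count, for every r in R, how many entries of L exceed r:
r = 8: 12, 15, 21, 26, 44 → 5
r = 9: 12, 15, 21, 26, 44 → 5
r = 11: 12, 15, 21, 26, 44 → 5
r = 34: 44 → 1
r = 38: 44 → 1
Cross-inversions: 5 + 5 + 5 + 1 + 1 = 17

17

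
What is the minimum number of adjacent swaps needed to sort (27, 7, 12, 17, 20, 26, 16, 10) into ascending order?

15

Each adjacent swap fixes exactly one inversion, so the minimum swap count equals the number of inversions.
Count inversions — for each element, later elements that are smaller:
27: 7, 12, 17, 20, 26, 16, 10 → 7
7: none → 0
12: 10 → 1
17: 16, 10 → 2
20: 16, 10 → 2
26: 16, 10 → 2
16: 10 → 1
10: none → 0
Total inversions: 7 + 0 + 1 + 2 + 2 + 2 + 1 + 0 = 15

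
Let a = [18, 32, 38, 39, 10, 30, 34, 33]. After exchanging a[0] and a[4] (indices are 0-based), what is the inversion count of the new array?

Inversions: 11

Positions 0 and 4 hold 18 and 10; after swapping, the array is [10, 32, 38, 39, 18, 30, 34, 33].
Count, for each position, how many later elements it exceeds:
10: 0
32: 2
38: 4
39: 4
18: 0
30: 0
34: 1
33: 0
Sum: 0 + 2 + 4 + 4 + 0 + 0 + 1 + 0 = 11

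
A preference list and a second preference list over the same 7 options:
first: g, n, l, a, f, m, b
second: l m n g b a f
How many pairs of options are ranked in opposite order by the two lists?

9 pairs

Assign each item its position (1..7) in the first ordering, then rewrite the second ordering as that position sequence:
positions: g→1, n→2, l→3, a→4, f→5, m→6, b→7
second ordering as positions: [3, 6, 2, 1, 7, 4, 5]
Discordant pairs = inversions in this position sequence.
3: 2, 1 → 2
6: 2, 1, 4, 5 → 4
2: 1 → 1
1: 0
7: 4, 5 → 2
4: 0
5: 0
Total: 2 + 4 + 1 + 0 + 2 + 0 + 0 = 9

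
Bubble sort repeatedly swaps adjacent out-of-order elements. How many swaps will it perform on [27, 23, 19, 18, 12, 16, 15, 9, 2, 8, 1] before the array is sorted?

52

Minimum adjacent swaps = number of inversions (each swap of adjacent out-of-order elements removes one inversion and no swap can remove more).
Count inversions — for each element, later elements that are smaller:
27: 23, 19, 18, 12, 16, 15, 9, 2, 8, 1 → 10
23: 19, 18, 12, 16, 15, 9, 2, 8, 1 → 9
19: 18, 12, 16, 15, 9, 2, 8, 1 → 8
18: 12, 16, 15, 9, 2, 8, 1 → 7
12: 9, 2, 8, 1 → 4
16: 15, 9, 2, 8, 1 → 5
15: 9, 2, 8, 1 → 4
9: 2, 8, 1 → 3
2: 1 → 1
8: 1 → 1
1: none → 0
Total inversions: 10 + 9 + 8 + 7 + 4 + 5 + 4 + 3 + 1 + 1 + 0 = 52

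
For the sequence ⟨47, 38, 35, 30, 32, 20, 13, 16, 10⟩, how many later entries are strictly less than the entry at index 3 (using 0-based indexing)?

4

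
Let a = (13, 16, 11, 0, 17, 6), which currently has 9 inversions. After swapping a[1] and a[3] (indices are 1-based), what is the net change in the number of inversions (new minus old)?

-1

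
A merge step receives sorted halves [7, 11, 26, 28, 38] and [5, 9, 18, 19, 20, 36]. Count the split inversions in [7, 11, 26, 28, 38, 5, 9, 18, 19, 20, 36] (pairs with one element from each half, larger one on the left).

For each element r of the right run, count left-run elements greater than r:
r = 5: 7, 11, 26, 28, 38 → 5
r = 9: 11, 26, 28, 38 → 4
r = 18: 26, 28, 38 → 3
r = 19: 26, 28, 38 → 3
r = 20: 26, 28, 38 → 3
r = 36: 38 → 1
Cross-inversions: 5 + 4 + 3 + 3 + 3 + 1 = 19

19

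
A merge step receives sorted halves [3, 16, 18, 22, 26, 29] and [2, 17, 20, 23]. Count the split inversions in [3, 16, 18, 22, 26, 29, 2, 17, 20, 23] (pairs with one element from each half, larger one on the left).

There are 15 cross-inversions.

Take each right-half value and tally the left-half values above it:
r = 2: 3, 16, 18, 22, 26, 29 → 6
r = 17: 18, 22, 26, 29 → 4
r = 20: 22, 26, 29 → 3
r = 23: 26, 29 → 2
Cross-inversions: 6 + 4 + 3 + 2 = 15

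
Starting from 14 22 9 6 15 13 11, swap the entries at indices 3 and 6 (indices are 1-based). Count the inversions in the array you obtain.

Positions 3 and 6 hold 9 and 13; after swapping, the array is [14, 22, 13, 6, 15, 9, 11].
Count, for each position, how many later elements it exceeds:
14 → 13, 6, 9, 11 → 4
22 → 13, 6, 15, 9, 11 → 5
13 → 6, 9, 11 → 3
6 → none → 0
15 → 9, 11 → 2
9 → none → 0
11 → none → 0
Sum: 4 + 5 + 3 + 0 + 2 + 0 + 0 = 14

14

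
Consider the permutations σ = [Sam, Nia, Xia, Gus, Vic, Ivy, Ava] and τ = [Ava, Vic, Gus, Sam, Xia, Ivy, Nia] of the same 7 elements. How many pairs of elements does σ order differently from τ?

Discordant pairs: 15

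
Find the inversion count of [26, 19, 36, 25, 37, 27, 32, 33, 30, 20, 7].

There are 31 inversions.

For each element, count later entries that are smaller:
26: 4
19: 1
36: 7
25: 2
37: 6
27: 2
32: 3
33: 3
30: 2
20: 1
7: 0
Sum: 4 + 1 + 7 + 2 + 6 + 2 + 3 + 3 + 2 + 1 + 0 = 31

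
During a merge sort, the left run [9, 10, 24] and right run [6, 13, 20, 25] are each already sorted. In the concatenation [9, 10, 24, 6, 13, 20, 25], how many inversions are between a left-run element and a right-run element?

Count, for every r in R, how many entries of L exceed r:
r = 6: 9, 10, 24 → 3
r = 13: 24 → 1
r = 20: 24 → 1
r = 25: none → 0
Cross-inversions: 3 + 1 + 1 + 0 = 5

Cross-inversions: 5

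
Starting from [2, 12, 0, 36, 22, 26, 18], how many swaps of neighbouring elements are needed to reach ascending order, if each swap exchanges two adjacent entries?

Minimum adjacent swaps = number of inversions (each swap of adjacent out-of-order elements removes one inversion and no swap can remove more).
Count inversions — for each element, later elements that are smaller:
2: 0 → 1
12: 0 → 1
0: none → 0
36: 22, 26, 18 → 3
22: 18 → 1
26: 18 → 1
18: none → 0
Total inversions: 1 + 1 + 0 + 3 + 1 + 1 + 0 = 7

7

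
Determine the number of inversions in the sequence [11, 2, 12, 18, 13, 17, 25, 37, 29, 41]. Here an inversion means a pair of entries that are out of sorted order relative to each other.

Sweep left to right; for each value list the smaller values that follow it:
11: 1
2: 0
12: 0
18: 2
13: 0
17: 0
25: 0
37: 1
29: 0
41: 0
Sum: 1 + 0 + 0 + 2 + 0 + 0 + 0 + 1 + 0 + 0 = 4

Inversions: 4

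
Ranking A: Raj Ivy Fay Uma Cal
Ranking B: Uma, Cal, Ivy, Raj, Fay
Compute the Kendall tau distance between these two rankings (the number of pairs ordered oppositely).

7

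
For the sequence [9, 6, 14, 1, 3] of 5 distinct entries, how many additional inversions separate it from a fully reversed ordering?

3

Maximum inversions for 5 distinct elements is C(5, 2) = 5·4/2 = 10.
Current inversions — for each element, count later smaller elements:
9: 3
6: 2
14: 2
1: 0
3: 0
Current total: 3 + 2 + 2 + 0 + 0 = 7
Shortfall: 10 − 7 = 3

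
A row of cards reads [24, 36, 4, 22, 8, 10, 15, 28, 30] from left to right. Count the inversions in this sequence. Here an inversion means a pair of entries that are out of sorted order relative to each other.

Inversions: 15

For each element, count later entries that are smaller:
24 → 4, 22, 8, 10, 15 → 5
36 → 4, 22, 8, 10, 15, 28, 30 → 7
4 → none → 0
22 → 8, 10, 15 → 3
8 → none → 0
10 → none → 0
15 → none → 0
28 → none → 0
30 → none → 0
Sum: 5 + 7 + 0 + 3 + 0 + 0 + 0 + 0 + 0 = 15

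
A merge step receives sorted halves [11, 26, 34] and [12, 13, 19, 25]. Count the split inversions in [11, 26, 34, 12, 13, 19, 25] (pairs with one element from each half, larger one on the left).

For each element r of the right run, count left-run elements greater than r:
r = 12: 26, 34 → 2
r = 13: 26, 34 → 2
r = 19: 26, 34 → 2
r = 25: 26, 34 → 2
Cross-inversions: 2 + 2 + 2 + 2 = 8

8 cross-inversions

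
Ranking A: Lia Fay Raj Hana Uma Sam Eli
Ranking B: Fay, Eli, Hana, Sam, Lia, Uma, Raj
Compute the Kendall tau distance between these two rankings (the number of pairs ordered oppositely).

12 discordant pairs

Assign each item its position (1..7) in the first ordering, then rewrite the second ordering as that position sequence:
positions: Lia→1, Fay→2, Raj→3, Hana→4, Uma→5, Sam→6, Eli→7
second ordering as positions: [2, 7, 4, 6, 1, 5, 3]
Discordant pairs = inversions in this position sequence.
2: 1 → 1
7: 4, 6, 1, 5, 3 → 5
4: 1, 3 → 2
6: 1, 5, 3 → 3
1: 0
5: 3 → 1
3: 0
Total: 1 + 5 + 2 + 3 + 0 + 1 + 0 = 12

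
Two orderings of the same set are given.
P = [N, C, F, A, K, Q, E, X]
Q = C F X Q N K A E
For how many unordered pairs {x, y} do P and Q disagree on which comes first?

11

Assign each item its position (1..8) in the first ordering, then rewrite the second ordering as that position sequence:
positions: N→1, C→2, F→3, A→4, K→5, Q→6, E→7, X→8
second ordering as positions: [2, 3, 8, 6, 1, 5, 4, 7]
Discordant pairs = inversions in this position sequence.
2: 1 → 1
3: 1 → 1
8: 6, 1, 5, 4, 7 → 5
6: 1, 5, 4 → 3
1: 0
5: 4 → 1
4: 0
7: 0
Total: 1 + 1 + 5 + 3 + 0 + 1 + 0 + 0 = 11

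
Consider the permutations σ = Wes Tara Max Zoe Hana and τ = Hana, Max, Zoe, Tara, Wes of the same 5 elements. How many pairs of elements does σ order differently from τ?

9

Assign each item its position (1..5) in the first ordering, then rewrite the second ordering as that position sequence:
positions: Wes→1, Tara→2, Max→3, Zoe→4, Hana→5
second ordering as positions: [5, 3, 4, 2, 1]
Discordant pairs = inversions in this position sequence.
5: 3, 4, 2, 1 → 4
3: 2, 1 → 2
4: 2, 1 → 2
2: 1 → 1
1: 0
Total: 4 + 2 + 2 + 1 + 0 = 9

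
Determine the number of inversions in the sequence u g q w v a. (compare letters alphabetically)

8 inversions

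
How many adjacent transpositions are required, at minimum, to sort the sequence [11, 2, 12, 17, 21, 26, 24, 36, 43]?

The minimum number of adjacent swaps to sort an array equals its inversion count, since every such swap removes exactly one inversion.
Count inversions — for each element, later elements that are smaller:
11: 2 → 1
2: none → 0
12: none → 0
17: none → 0
21: none → 0
26: 24 → 1
24: none → 0
36: none → 0
43: none → 0
Total inversions: 1 + 0 + 0 + 0 + 0 + 1 + 0 + 0 + 0 = 2

2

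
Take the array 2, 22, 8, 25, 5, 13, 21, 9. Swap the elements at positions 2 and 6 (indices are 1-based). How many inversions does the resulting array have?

Inversions: 11

Positions 2 and 6 hold 22 and 13; after swapping, the array is [2, 13, 8, 25, 5, 22, 21, 9].
Count, for each position, how many later elements it exceeds:
2 → none → 0
13 → 8, 5, 9 → 3
8 → 5 → 1
25 → 5, 22, 21, 9 → 4
5 → none → 0
22 → 21, 9 → 2
21 → 9 → 1
9 → none → 0
Sum: 0 + 3 + 1 + 4 + 0 + 2 + 1 + 0 = 11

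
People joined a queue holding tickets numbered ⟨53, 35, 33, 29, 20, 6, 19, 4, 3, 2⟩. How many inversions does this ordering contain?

For each element, count later entries that are smaller:
53 → 35, 33, 29, 20, 6, 19, 4, 3, 2 → 9
35 → 33, 29, 20, 6, 19, 4, 3, 2 → 8
33 → 29, 20, 6, 19, 4, 3, 2 → 7
29 → 20, 6, 19, 4, 3, 2 → 6
20 → 6, 19, 4, 3, 2 → 5
6 → 4, 3, 2 → 3
19 → 4, 3, 2 → 3
4 → 3, 2 → 2
3 → 2 → 1
2 → none → 0
Sum: 9 + 8 + 7 + 6 + 5 + 3 + 3 + 2 + 1 + 0 = 44

44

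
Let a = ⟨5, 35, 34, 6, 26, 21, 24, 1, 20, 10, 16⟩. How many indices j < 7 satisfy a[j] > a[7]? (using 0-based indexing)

The element at index 7 is 1.
Elements before it: 5, 35, 34, 6, 26, 21, 24
Those larger than 1: 5, 35, 34, 6, 26, 21, 24

7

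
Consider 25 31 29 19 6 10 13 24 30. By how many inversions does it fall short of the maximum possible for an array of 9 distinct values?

Maximum inversions for 9 distinct elements is C(9, 2) = 9·8/2 = 36.
Current inversions — for each element, count later smaller elements:
25: 5
31: 7
29: 5
19: 3
6: 0
10: 0
13: 0
24: 0
30: 0
Current total: 5 + 7 + 5 + 3 + 0 + 0 + 0 + 0 + 0 = 20
Shortfall: 36 − 20 = 16

16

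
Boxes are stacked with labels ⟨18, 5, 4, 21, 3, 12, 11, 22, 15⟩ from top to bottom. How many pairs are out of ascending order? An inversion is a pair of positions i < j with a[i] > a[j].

15 out-of-order pairs

Count, for each position, how many later elements it exceeds:
18 → 5, 4, 3, 12, 11, 15 → 6
5 → 4, 3 → 2
4 → 3 → 1
21 → 3, 12, 11, 15 → 4
3 → none → 0
12 → 11 → 1
11 → none → 0
22 → 15 → 1
15 → none → 0
Sum: 6 + 2 + 1 + 4 + 0 + 1 + 0 + 1 + 0 = 15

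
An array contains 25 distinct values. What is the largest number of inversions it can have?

300

The maximum occurs when the array is in strictly decreasing order: every one of the C(25, 2) pairs is inverted.
C(25, 2) = 25·24/2 = 300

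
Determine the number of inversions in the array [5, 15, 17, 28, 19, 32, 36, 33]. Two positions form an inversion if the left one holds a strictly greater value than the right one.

There are 2 inversions.

Element-by-element contributions:
5 → none → 0
15 → none → 0
17 → none → 0
28 → 19 → 1
19 → none → 0
32 → none → 0
36 → 33 → 1
33 → none → 0
Sum: 0 + 0 + 0 + 1 + 0 + 0 + 1 + 0 = 2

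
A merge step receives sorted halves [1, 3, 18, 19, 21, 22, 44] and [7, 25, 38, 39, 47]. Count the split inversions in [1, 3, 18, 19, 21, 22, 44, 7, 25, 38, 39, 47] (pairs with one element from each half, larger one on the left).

For each element r of the right run, count left-run elements greater than r:
r = 7: 18, 19, 21, 22, 44 → 5
r = 25: 44 → 1
r = 38: 44 → 1
r = 39: 44 → 1
r = 47: none → 0
Cross-inversions: 5 + 1 + 1 + 1 + 0 = 8

8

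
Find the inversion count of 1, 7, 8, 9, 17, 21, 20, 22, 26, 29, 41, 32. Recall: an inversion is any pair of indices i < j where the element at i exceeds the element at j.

2

Sweep left to right; for each value list the smaller values that follow it:
1: 0
7: 0
8: 0
9: 0
17: 0
21: 1
20: 0
22: 0
26: 0
29: 0
41: 1
32: 0
Sum: 0 + 0 + 0 + 0 + 0 + 1 + 0 + 0 + 0 + 0 + 1 + 0 = 2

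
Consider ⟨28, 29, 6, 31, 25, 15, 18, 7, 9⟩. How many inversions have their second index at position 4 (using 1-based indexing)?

The element at index 4 is 31.
Elements before it: 28, 29, 6
None of them are larger than 31.

0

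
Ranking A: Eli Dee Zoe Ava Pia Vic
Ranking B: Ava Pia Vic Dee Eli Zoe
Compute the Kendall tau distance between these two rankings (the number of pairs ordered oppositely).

10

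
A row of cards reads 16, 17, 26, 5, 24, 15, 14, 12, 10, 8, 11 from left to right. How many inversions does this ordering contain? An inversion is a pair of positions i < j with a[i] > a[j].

For each element, count later entries that are smaller:
16: 7
17: 7
26: 8
5: 0
24: 6
15: 5
14: 4
12: 3
10: 1
8: 0
11: 0
Sum: 7 + 7 + 8 + 0 + 6 + 5 + 4 + 3 + 1 + 0 + 0 = 41

41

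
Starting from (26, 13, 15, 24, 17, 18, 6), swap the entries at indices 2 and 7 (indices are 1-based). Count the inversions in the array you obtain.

12 inversions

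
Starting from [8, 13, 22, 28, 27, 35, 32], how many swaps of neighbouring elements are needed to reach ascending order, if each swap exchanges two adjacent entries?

Each adjacent swap fixes exactly one inversion, so the minimum swap count equals the number of inversions.
Count inversions — for each element, later elements that are smaller:
8: none → 0
13: none → 0
22: none → 0
28: 27 → 1
27: none → 0
35: 32 → 1
32: none → 0
Total inversions: 0 + 0 + 0 + 1 + 0 + 1 + 0 = 2

Adjacent swaps: 2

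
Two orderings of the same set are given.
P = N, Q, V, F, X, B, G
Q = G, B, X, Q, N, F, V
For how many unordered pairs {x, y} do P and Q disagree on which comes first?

Assign each item its position (1..7) in the first ordering, then rewrite the second ordering as that position sequence:
positions: N→1, Q→2, V→3, F→4, X→5, B→6, G→7
second ordering as positions: [7, 6, 5, 2, 1, 4, 3]
Discordant pairs = inversions in this position sequence.
7: 6, 5, 2, 1, 4, 3 → 6
6: 5, 2, 1, 4, 3 → 5
5: 2, 1, 4, 3 → 4
2: 1 → 1
1: 0
4: 3 → 1
3: 0
Total: 6 + 5 + 4 + 1 + 0 + 1 + 0 = 17

17 disagreeing pairs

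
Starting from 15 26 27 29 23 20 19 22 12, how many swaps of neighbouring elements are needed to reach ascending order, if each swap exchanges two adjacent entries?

There are 24 adjacent swaps.

Each adjacent swap fixes exactly one inversion, so the minimum swap count equals the number of inversions.
Count inversions — for each element, later elements that are smaller:
15: 12 → 1
26: 23, 20, 19, 22, 12 → 5
27: 23, 20, 19, 22, 12 → 5
29: 23, 20, 19, 22, 12 → 5
23: 20, 19, 22, 12 → 4
20: 19, 12 → 2
19: 12 → 1
22: 12 → 1
12: none → 0
Total inversions: 1 + 5 + 5 + 5 + 4 + 2 + 1 + 1 + 0 = 24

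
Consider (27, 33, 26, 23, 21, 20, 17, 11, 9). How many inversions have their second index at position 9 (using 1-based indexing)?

8

The element at index 9 is 9.
Elements before it: 27, 33, 26, 23, 21, 20, 17, 11
Those larger than 9: 27, 33, 26, 23, 21, 20, 17, 11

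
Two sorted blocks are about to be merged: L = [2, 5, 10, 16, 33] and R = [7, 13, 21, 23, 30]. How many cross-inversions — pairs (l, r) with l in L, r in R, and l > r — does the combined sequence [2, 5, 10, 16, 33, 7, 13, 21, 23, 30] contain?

8 cross-inversions

For each element r of the right run, count left-run elements greater than r:
r = 7: 10, 16, 33 → 3
r = 13: 16, 33 → 2
r = 21: 33 → 1
r = 23: 33 → 1
r = 30: 33 → 1
Cross-inversions: 3 + 2 + 1 + 1 + 1 = 8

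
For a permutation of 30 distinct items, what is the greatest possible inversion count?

435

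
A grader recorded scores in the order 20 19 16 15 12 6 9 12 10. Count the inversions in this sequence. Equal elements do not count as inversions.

For each element, count later entries that are smaller:
20 → 19, 16, 15, 12, 6, 9, 12, 10 → 8
19 → 16, 15, 12, 6, 9, 12, 10 → 7
16 → 15, 12, 6, 9, 12, 10 → 6
15 → 12, 6, 9, 12, 10 → 5
12 → 6, 9, 10 → 3
6 → none → 0
9 → none → 0
12 → 10 → 1
10 → none → 0
Sum: 8 + 7 + 6 + 5 + 3 + 0 + 0 + 1 + 0 = 30

30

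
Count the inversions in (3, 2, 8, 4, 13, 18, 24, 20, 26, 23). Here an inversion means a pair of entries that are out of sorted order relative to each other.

Count, for each position, how many later elements it exceeds:
3: 1
2: 0
8: 1
4: 0
13: 0
18: 0
24: 2
20: 0
26: 1
23: 0
Sum: 1 + 0 + 1 + 0 + 0 + 0 + 2 + 0 + 1 + 0 = 5

5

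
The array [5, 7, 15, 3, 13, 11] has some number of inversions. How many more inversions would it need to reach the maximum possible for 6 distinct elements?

9 inversions short

Maximum inversions for 6 distinct elements is C(6, 2) = 6·5/2 = 15.
Current inversions — for each element, count later smaller elements:
5: 1
7: 1
15: 3
3: 0
13: 1
11: 0
Current total: 1 + 1 + 3 + 0 + 1 + 0 = 6
Shortfall: 15 − 6 = 9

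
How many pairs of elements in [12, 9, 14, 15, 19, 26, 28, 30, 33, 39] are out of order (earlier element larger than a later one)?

Sweep left to right; for each value list the smaller values that follow it:
12: 1
9: 0
14: 0
15: 0
19: 0
26: 0
28: 0
30: 0
33: 0
39: 0
Sum: 1 + 0 + 0 + 0 + 0 + 0 + 0 + 0 + 0 + 0 = 1

1 inversion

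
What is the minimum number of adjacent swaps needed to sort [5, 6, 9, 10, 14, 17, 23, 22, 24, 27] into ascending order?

1

The minimum number of adjacent swaps to sort an array equals its inversion count, since every such swap removes exactly one inversion.
Count inversions — for each element, later elements that are smaller:
5: none → 0
6: none → 0
9: none → 0
10: none → 0
14: none → 0
17: none → 0
23: 22 → 1
22: none → 0
24: none → 0
27: none → 0
Total inversions: 0 + 0 + 0 + 0 + 0 + 0 + 1 + 0 + 0 + 0 = 1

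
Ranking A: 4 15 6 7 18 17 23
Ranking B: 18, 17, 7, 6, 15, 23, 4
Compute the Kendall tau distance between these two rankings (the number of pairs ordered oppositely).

Assign each item its position (1..7) in the first ordering, then rewrite the second ordering as that position sequence:
positions: 4→1, 15→2, 6→3, 7→4, 18→5, 17→6, 23→7
second ordering as positions: [5, 6, 4, 3, 2, 7, 1]
Discordant pairs = inversions in this position sequence.
5: 4, 3, 2, 1 → 4
6: 4, 3, 2, 1 → 4
4: 3, 2, 1 → 3
3: 2, 1 → 2
2: 1 → 1
7: 1 → 1
1: 0
Total: 4 + 4 + 3 + 2 + 1 + 1 + 0 = 15

15 discordant pairs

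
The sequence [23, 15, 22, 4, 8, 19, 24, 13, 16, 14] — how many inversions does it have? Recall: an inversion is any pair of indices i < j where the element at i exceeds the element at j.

Sweep left to right; for each value list the smaller values that follow it:
23: 8
15: 4
22: 6
4: 0
8: 0
19: 3
24: 3
13: 0
16: 1
14: 0
Sum: 8 + 4 + 6 + 0 + 0 + 3 + 3 + 0 + 1 + 0 = 25

25 inversions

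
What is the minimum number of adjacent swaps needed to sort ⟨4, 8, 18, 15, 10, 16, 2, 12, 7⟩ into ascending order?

19

Minimum adjacent swaps = number of inversions (each swap of adjacent out-of-order elements removes one inversion and no swap can remove more).
Count inversions — for each element, later elements that are smaller:
4: 2 → 1
8: 2, 7 → 2
18: 15, 10, 16, 2, 12, 7 → 6
15: 10, 2, 12, 7 → 4
10: 2, 7 → 2
16: 2, 12, 7 → 3
2: none → 0
12: 7 → 1
7: none → 0
Total inversions: 1 + 2 + 6 + 4 + 2 + 3 + 0 + 1 + 0 = 19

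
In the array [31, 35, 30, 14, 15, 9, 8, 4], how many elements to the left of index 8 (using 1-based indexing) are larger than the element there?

The element at index 8 is 4.
Elements before it: 31, 35, 30, 14, 15, 9, 8
Those larger than 4: 31, 35, 30, 14, 15, 9, 8

7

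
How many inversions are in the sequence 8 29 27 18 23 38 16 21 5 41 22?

Sweep left to right; for each value list the smaller values that follow it:
8: 1
29: 7
27: 6
18: 2
23: 4
38: 4
16: 1
21: 1
5: 0
41: 1
22: 0
Sum: 1 + 7 + 6 + 2 + 4 + 4 + 1 + 1 + 0 + 1 + 0 = 27

27 out-of-order pairs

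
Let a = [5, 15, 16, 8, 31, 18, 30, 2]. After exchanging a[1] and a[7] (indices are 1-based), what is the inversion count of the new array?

Positions 1 and 7 hold 5 and 30; after swapping, the array is [30, 15, 16, 8, 31, 18, 5, 2].
Element-by-element contributions:
30: 6
15: 3
16: 3
8: 2
31: 3
18: 2
5: 1
2: 0
Sum: 6 + 3 + 3 + 2 + 3 + 2 + 1 + 0 = 20

20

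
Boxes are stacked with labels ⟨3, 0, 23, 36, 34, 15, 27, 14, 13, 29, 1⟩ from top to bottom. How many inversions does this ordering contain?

Sweep left to right; for each value list the smaller values that follow it:
3 → 0, 1 → 2
0 → none → 0
23 → 15, 14, 13, 1 → 4
36 → 34, 15, 27, 14, 13, 29, 1 → 7
34 → 15, 27, 14, 13, 29, 1 → 6
15 → 14, 13, 1 → 3
27 → 14, 13, 1 → 3
14 → 13, 1 → 2
13 → 1 → 1
29 → 1 → 1
1 → none → 0
Sum: 2 + 0 + 4 + 7 + 6 + 3 + 3 + 2 + 1 + 1 + 0 = 29

29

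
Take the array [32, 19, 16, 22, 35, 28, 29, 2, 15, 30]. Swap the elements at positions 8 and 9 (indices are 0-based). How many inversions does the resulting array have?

25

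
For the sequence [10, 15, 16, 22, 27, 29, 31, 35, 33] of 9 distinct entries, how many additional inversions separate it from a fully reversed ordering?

Maximum inversions for 9 distinct elements is C(9, 2) = 9·8/2 = 36.
Current inversions — for each element, count later smaller elements:
10: 0
15: 0
16: 0
22: 0
27: 0
29: 0
31: 0
35: 1
33: 0
Current total: 0 + 0 + 0 + 0 + 0 + 0 + 0 + 1 + 0 = 1
Shortfall: 36 − 1 = 35

35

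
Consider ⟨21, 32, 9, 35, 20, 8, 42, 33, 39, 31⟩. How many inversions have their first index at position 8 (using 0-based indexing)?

The element at index 8 is 39.
Elements after it: 31
Those smaller than 39: 31

1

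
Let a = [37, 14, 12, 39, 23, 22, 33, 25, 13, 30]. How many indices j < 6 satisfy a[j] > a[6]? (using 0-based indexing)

The element at index 6 is 33.
Elements before it: 37, 14, 12, 39, 23, 22
Those larger than 33: 37, 39

2 such elements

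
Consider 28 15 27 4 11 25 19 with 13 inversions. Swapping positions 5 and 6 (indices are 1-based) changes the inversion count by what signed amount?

+1

Positions 5 and 6 hold 11 and 25; after swapping, the array is [28, 15, 27, 4, 25, 11, 19].
Sweep left to right; for each value list the smaller values that follow it:
28: 6
15: 2
27: 4
4: 0
25: 2
11: 0
19: 0
Sum: 6 + 2 + 4 + 0 + 2 + 0 + 0 = 14
Change: 14 − 13 = +1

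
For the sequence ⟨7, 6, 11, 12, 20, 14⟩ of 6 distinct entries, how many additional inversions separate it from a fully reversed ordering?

Maximum inversions for 6 distinct elements is C(6, 2) = 6·5/2 = 15.
Current inversions — for each element, count later smaller elements:
7: 1
6: 0
11: 0
12: 0
20: 1
14: 0
Current total: 1 + 0 + 0 + 0 + 1 + 0 = 2
Shortfall: 15 − 2 = 13

13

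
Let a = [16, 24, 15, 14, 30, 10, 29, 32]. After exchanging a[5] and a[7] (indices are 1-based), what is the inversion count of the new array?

10 inversions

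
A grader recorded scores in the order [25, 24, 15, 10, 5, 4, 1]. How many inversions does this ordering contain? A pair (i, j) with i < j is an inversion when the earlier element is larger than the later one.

Element-by-element contributions:
25 → 24, 15, 10, 5, 4, 1 → 6
24 → 15, 10, 5, 4, 1 → 5
15 → 10, 5, 4, 1 → 4
10 → 5, 4, 1 → 3
5 → 4, 1 → 2
4 → 1 → 1
1 → none → 0
Sum: 6 + 5 + 4 + 3 + 2 + 1 + 0 = 21

21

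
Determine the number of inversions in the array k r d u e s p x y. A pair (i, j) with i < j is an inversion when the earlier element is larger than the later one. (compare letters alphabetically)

Count, for each position, how many later elements it exceeds:
k → d, e → 2
r → d, e, p → 3
d → none → 0
u → e, s, p → 3
e → none → 0
s → p → 1
p → none → 0
x → none → 0
y → none → 0
Sum: 2 + 3 + 0 + 3 + 0 + 1 + 0 + 0 + 0 = 9

9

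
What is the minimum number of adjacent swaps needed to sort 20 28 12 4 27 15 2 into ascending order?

The minimum number of adjacent swaps to sort an array equals its inversion count, since every such swap removes exactly one inversion.
Count inversions — for each element, later elements that are smaller:
20: 12, 4, 15, 2 → 4
28: 12, 4, 27, 15, 2 → 5
12: 4, 2 → 2
4: 2 → 1
27: 15, 2 → 2
15: 2 → 1
2: none → 0
Total inversions: 4 + 5 + 2 + 1 + 2 + 1 + 0 = 15

15 adjacent swaps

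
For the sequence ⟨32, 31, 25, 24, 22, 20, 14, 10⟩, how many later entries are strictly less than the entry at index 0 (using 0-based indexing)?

7 such elements

The element at index 0 is 32.
Elements after it: 31, 25, 24, 22, 20, 14, 10
Those smaller than 32: 31, 25, 24, 22, 20, 14, 10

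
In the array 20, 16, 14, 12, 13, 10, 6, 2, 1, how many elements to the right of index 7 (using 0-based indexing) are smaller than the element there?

1

The element at index 7 is 2.
Elements after it: 1
Those smaller than 2: 1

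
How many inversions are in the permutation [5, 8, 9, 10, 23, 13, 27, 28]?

1

Element-by-element contributions:
5: 0
8: 0
9: 0
10: 0
23: 1
13: 0
27: 0
28: 0
Sum: 0 + 0 + 0 + 0 + 1 + 0 + 0 + 0 = 1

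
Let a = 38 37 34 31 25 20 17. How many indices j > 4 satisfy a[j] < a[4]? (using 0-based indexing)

2 such elements

The element at index 4 is 25.
Elements after it: 20, 17
Those smaller than 25: 20, 17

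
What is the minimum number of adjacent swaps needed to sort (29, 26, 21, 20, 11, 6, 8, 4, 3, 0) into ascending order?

Minimum adjacent swaps = number of inversions (each swap of adjacent out-of-order elements removes one inversion and no swap can remove more).
Count inversions — for each element, later elements that are smaller:
29: 26, 21, 20, 11, 6, 8, 4, 3, 0 → 9
26: 21, 20, 11, 6, 8, 4, 3, 0 → 8
21: 20, 11, 6, 8, 4, 3, 0 → 7
20: 11, 6, 8, 4, 3, 0 → 6
11: 6, 8, 4, 3, 0 → 5
6: 4, 3, 0 → 3
8: 4, 3, 0 → 3
4: 3, 0 → 2
3: 0 → 1
0: none → 0
Total inversions: 9 + 8 + 7 + 6 + 5 + 3 + 3 + 2 + 1 + 0 = 44

There are 44 adjacent swaps.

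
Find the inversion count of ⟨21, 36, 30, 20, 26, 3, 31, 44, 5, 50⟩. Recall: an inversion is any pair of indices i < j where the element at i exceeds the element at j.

For each element, count later entries that are smaller:
21: 3
36: 6
30: 4
20: 2
26: 2
3: 0
31: 1
44: 1
5: 0
50: 0
Sum: 3 + 6 + 4 + 2 + 2 + 0 + 1 + 1 + 0 + 0 = 19

19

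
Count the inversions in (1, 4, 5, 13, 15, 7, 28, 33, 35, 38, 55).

Element-by-element contributions:
1: 0
4: 0
5: 0
13: 1
15: 1
7: 0
28: 0
33: 0
35: 0
38: 0
55: 0
Sum: 0 + 0 + 0 + 1 + 1 + 0 + 0 + 0 + 0 + 0 + 0 = 2

2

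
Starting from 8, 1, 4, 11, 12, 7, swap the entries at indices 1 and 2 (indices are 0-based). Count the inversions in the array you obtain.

Positions 1 and 2 hold 1 and 4; after swapping, the array is [8, 4, 1, 11, 12, 7].
Count, for each position, how many later elements it exceeds:
8: 3
4: 1
1: 0
11: 1
12: 1
7: 0
Sum: 3 + 1 + 0 + 1 + 1 + 0 = 6

There are 6 inversions.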